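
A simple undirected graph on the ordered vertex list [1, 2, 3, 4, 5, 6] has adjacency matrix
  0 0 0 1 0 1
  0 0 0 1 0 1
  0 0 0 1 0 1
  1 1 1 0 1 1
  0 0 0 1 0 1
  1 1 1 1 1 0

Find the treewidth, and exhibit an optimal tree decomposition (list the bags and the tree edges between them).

Treewidth 2.
Bags: B1 = {2, 4, 6}  B2 = {1, 4, 6}  B3 = {4, 5, 6}  B4 = {3, 4, 6}
Tree: B1–B2, B2–B3, B1–B4

Every bag has size at most 3, so the width is 3 − 1 = 2 and tw(G) ≤ 2. On the other hand G contains the 3-clique {1, 4, 6}. A clique must lie in a single bag of any decomposition, so no decomposition can have width below 2. Therefore the treewidth is 2.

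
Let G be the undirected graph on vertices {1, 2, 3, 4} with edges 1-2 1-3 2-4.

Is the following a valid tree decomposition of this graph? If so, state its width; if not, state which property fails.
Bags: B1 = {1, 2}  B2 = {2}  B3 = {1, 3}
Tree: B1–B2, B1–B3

A tree decomposition must satisfy three properties: every vertex lies in some bag; for every edge, both endpoints lie together in some bag; and for every vertex, the bags containing it form a connected subtree. Here vertex 4 appears in no bag, so the decomposition is invalid.

No — vertex 4 appears in no bag.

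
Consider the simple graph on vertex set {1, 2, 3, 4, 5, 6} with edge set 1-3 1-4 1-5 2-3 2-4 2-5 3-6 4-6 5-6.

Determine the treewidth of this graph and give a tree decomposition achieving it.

Every bag has size at most 4, so the width is 4 − 1 = 3 and tw(G) ≤ 3. For the lower bound: the 4 vertex sets {2,5}, {1,3}, {4}, {6} are disjoint, each induces a connected subgraph, and every pair is joined by at least one edge of G. Contracting each set to a single vertex therefore yields K_{4} as a minor, and since treewidth is minor-monotone, tw(G) ≥ tw(K_{4}) = 3. Hence tw(G) = 3 exactly.

Treewidth 3.
Bags: B1 = {2, 3, 4, 5}  B2 = {1, 3, 4, 5}  B3 = {3, 4, 5, 6}
Tree: B1–B2, B2–B3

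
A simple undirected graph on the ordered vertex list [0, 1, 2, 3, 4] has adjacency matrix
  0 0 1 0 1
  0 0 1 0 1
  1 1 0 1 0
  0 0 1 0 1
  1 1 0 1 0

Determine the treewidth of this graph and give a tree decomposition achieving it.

The largest bag has 3 vertices, giving width 2; this decomposition certifies tw(G) ≤ 2. The edges 4–1–2–0–4 form a cycle, so G is not a tree and its treewidth is at least 2. Hence tw(G) = 2 exactly.

Treewidth 2.
One such decomposition:
Bags: B1 = {1, 2, 4}  B2 = {0, 2, 4}  B3 = {2, 3, 4}
Tree: B1–B2, B2–B3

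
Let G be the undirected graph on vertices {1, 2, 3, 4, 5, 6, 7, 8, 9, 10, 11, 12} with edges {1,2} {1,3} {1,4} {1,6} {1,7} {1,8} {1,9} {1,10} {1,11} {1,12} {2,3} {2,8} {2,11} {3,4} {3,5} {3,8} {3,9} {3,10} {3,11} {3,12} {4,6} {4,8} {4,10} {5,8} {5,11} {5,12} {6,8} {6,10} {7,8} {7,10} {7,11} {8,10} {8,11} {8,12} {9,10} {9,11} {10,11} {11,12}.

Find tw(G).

4

A width-4 tree decomposition is:
Bags: B1 = {1, 3, 4, 8, 10}  B2 = {1, 3, 8, 10, 11}  B3 = {1, 2, 3, 8, 11}  B4 = {1, 4, 6, 8, 10}  B5 = {1, 3, 8, 11, 12}  B6 = {3, 5, 8, 11, 12}  B7 = {1, 3, 9, 10, 11}  B8 = {1, 7, 8, 10, 11}
Tree: B1–B2, B2–B3, B1–B4, B2–B5, B5–B6, B2–B7, B2–B8
The largest bag has 5 vertices, giving width 4; this decomposition certifies tw(G) ≤ 4. On the other hand G contains the 5-clique {1, 2, 3, 8, 11}. A clique must lie in a single bag of any decomposition, so no decomposition can have width below 4. The upper and lower bounds meet at 4, so that is the treewidth.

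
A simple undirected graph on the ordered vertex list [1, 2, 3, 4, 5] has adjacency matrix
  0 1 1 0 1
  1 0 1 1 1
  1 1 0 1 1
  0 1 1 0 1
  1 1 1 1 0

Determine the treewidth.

A width-3 tree decomposition is:
Bags: B1 = {1, 2, 3, 5}  B2 = {2, 3, 4, 5}
Tree: B1–B2
Every bag has size at most 4, so the width is 4 − 1 = 3 and tw(G) ≤ 3. On the other hand G contains the 4-clique {1, 2, 3, 5}. A clique must lie in a single bag of any decomposition, so no decomposition can have width below 3. Therefore the treewidth is 3.

3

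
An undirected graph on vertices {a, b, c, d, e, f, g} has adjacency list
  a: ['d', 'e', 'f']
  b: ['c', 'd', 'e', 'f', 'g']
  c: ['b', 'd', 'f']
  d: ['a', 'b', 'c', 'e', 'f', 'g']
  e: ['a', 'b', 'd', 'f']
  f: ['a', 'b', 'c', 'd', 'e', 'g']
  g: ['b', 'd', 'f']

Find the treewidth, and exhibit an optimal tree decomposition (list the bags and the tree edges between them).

The largest bag has 4 vertices, giving width 3; this decomposition certifies tw(G) ≤ 3. For the lower bound, the 4 vertices {a, d, e, f} are pairwise adjacent, and any tree decomposition puts a clique entirely inside one bag — forcing width ≥ 3. Combining the bounds, tw(G) = 3.

Treewidth 3.
One such decomposition:
Bags: B1 = {b, c, d, f}  B2 = {b, d, e, f}  B3 = {a, d, e, f}  B4 = {b, d, f, g}
Tree: B1–B2, B2–B3, B2–B4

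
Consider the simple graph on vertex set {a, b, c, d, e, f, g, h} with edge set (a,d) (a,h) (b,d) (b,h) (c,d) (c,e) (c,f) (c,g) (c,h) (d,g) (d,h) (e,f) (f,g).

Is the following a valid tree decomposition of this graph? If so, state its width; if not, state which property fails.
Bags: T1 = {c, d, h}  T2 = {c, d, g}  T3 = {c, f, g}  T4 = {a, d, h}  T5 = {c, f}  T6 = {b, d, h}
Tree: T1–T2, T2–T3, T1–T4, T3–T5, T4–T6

No — vertex e appears in no bag.

A tree decomposition must satisfy three properties: every vertex lies in some bag; for every edge, both endpoints lie together in some bag; and for every vertex, the bags containing it form a connected subtree. Here vertex e appears in no bag, so the decomposition is invalid.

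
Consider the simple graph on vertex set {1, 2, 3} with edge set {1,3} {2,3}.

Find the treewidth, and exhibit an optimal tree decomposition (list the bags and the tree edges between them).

The largest bag has 2 vertices, giving width 1; this decomposition certifies tw(G) ≤ 1. Since G has at least one edge (e.g. 1–3), it is not an edgeless graph, so tw(G) ≥ 1. Hence tw(G) = 1 exactly.

Treewidth 1.
Bags: B1 = {1, 3}  B2 = {2, 3}
Tree: B1–B2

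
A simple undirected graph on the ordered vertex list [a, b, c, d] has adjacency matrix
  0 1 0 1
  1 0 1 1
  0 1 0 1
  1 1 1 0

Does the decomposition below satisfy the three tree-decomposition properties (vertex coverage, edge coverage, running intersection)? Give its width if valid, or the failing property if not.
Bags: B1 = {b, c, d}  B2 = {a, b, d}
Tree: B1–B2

Yes; width 2.

Checking the three conditions: (i) the bags cover all of {a, b, c, d}; (ii) for each edge, some bag contains both endpoints; (iii) the bags containing any fixed vertex form a subtree. All hold, so the decomposition is valid with width 3 − 1 = 2.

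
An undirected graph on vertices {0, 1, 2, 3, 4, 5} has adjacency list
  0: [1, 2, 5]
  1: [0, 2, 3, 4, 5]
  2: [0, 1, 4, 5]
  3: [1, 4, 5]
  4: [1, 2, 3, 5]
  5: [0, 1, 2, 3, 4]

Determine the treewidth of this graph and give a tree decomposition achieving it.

Treewidth 3.
One optimal decomposition is:
Bags: B1 = {1, 2, 4, 5}  B2 = {1, 3, 4, 5}  B3 = {0, 1, 2, 5}
Tree: B1–B2, B1–B3

Every bag has size at most 4, so the width is 4 − 1 = 3 and tw(G) ≤ 3. For the lower bound, the 4 vertices {0, 1, 2, 5} are pairwise adjacent, and any tree decomposition puts a clique entirely inside one bag — forcing width ≥ 3. The upper and lower bounds meet at 3, so that is the treewidth.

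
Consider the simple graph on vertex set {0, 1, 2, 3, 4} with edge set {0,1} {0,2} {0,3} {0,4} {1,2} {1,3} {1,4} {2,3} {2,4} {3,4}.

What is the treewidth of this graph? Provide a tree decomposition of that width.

Treewidth 4.
One optimal decomposition is:
Bags: B1 = {0, 1, 2, 3, 4}
Tree: (single bag)

With just one bag of size 5, the width is 5 − 1 = 4, so tw(G) ≤ 4. For the lower bound, the 5 vertices {0, 1, 2, 3, 4} are pairwise adjacent, and any tree decomposition puts a clique entirely inside one bag — forcing width ≥ 4. Combining the bounds, tw(G) = 4.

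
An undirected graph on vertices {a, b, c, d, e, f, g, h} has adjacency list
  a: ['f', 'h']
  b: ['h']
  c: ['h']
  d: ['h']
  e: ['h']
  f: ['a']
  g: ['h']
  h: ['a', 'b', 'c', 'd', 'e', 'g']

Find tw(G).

1

A width-1 tree decomposition is:
Bags: B1 = {g, h}  B2 = {a, h}  B3 = {a, f}  B4 = {d, h}  B5 = {b, h}  B6 = {e, h}  B7 = {c, h}
Tree: B1–B2, B2–B3, B1–B4, B2–B5, B4–B6, B4–B7
The largest bag has 2 vertices, giving width 1; this decomposition certifies tw(G) ≤ 1. Since G has at least one edge (e.g. h–g), it is not an edgeless graph, so tw(G) ≥ 1. Hence tw(G) = 1 exactly.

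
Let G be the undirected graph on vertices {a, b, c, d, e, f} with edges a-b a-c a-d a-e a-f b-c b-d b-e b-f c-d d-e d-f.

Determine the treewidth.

3

A width-3 tree decomposition is:
Bags: B1 = {a, b, d, f}  B2 = {a, b, d, e}  B3 = {a, b, c, d}
Tree: B1–B2, B2–B3
Every bag has size at most 4, so the width is 4 − 1 = 3 and tw(G) ≤ 3. On the other hand G contains the 4-clique {a, b, d, e}. A clique must lie in a single bag of any decomposition, so no decomposition can have width below 3. Hence tw(G) = 3 exactly.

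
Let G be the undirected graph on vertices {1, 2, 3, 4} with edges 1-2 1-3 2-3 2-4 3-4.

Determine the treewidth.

A width-2 tree decomposition is:
Bags: B1 = {2, 3, 4}  B2 = {1, 2, 3}
Tree: B1–B2
Every bag has size at most 3, so the width is 3 − 1 = 2 and tw(G) ≤ 2. On the other hand G contains the 3-clique {1, 2, 3}. A clique must lie in a single bag of any decomposition, so no decomposition can have width below 2. Therefore the treewidth is 2.

2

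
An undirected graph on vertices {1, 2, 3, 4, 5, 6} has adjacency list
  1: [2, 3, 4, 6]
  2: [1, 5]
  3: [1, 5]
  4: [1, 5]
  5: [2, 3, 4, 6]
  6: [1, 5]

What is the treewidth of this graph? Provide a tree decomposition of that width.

Each bag holds 3 vertices, so the decomposition has width 2, which upper-bounds the treewidth. For the lower bound, G contains the cycle 5–6–1–2–5, so G is not a forest; only forests have treewidth ≤ 1, hence tw(G) ≥ 2. Combining the bounds, tw(G) = 2.

Treewidth 2.
One such decomposition:
Bags: B1 = {1, 5, 6}  B2 = {1, 2, 5}  B3 = {1, 3, 5}  B4 = {1, 4, 5}
Tree: B1–B2, B2–B3, B3–B4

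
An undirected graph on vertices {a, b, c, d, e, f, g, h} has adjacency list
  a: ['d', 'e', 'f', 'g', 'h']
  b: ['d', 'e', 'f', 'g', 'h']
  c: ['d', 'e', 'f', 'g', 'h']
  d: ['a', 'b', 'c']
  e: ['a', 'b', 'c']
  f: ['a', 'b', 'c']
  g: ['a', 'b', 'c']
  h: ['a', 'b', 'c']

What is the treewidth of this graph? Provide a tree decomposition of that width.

Treewidth 3.
One optimal decomposition is:
Bags: B1 = {a, b, c, h}  B2 = {a, b, c, d}  B3 = {a, b, c, f}  B4 = {a, b, c, g}  B5 = {a, b, c, e}
Tree: B1–B2, B2–B3, B3–B4, B4–B5

Each bag holds 4 vertices, so the decomposition has width 3, which upper-bounds the treewidth. For the lower bound: the 4 vertex sets {b,h}, {a,d}, {c}, {f} are disjoint, each induces a connected subgraph, and every pair is joined by at least one edge of G. Contracting each set to a single vertex therefore yields K_{4} as a minor, and since treewidth is minor-monotone, tw(G) ≥ tw(K_{4}) = 3. Combining the bounds, tw(G) = 3.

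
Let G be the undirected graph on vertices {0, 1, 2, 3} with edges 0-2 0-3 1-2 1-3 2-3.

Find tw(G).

A width-2 tree decomposition is:
Bags: B1 = {1, 2, 3}  B2 = {0, 2, 3}
Tree: B1–B2
The largest bag has 3 vertices, giving width 2; this decomposition certifies tw(G) ≤ 2. On the other hand G contains the 3-clique {0, 2, 3}. A clique must lie in a single bag of any decomposition, so no decomposition can have width below 2. Hence tw(G) = 2 exactly.

2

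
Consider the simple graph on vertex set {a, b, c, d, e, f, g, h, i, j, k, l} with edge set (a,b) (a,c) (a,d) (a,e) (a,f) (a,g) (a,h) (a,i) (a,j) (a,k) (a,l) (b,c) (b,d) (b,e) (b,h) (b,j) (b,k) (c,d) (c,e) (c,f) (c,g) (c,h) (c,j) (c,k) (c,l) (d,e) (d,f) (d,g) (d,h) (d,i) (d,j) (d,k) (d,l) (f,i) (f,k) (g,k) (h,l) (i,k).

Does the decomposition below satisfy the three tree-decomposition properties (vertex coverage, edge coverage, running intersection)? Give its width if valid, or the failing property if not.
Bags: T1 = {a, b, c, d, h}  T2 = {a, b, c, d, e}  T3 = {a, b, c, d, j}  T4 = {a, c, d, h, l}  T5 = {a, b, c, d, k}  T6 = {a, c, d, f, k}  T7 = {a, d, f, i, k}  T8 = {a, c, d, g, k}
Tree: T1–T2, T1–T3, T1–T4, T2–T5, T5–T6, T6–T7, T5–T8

Yes; width 4.

Checking the three conditions: (i) the bags cover all of {a, b, c, d, e, f, g, h, i, j, k, l}; (ii) for each edge, some bag contains both endpoints; (iii) the bags containing any fixed vertex form a subtree. All hold, so the decomposition is valid with width 5 − 1 = 4.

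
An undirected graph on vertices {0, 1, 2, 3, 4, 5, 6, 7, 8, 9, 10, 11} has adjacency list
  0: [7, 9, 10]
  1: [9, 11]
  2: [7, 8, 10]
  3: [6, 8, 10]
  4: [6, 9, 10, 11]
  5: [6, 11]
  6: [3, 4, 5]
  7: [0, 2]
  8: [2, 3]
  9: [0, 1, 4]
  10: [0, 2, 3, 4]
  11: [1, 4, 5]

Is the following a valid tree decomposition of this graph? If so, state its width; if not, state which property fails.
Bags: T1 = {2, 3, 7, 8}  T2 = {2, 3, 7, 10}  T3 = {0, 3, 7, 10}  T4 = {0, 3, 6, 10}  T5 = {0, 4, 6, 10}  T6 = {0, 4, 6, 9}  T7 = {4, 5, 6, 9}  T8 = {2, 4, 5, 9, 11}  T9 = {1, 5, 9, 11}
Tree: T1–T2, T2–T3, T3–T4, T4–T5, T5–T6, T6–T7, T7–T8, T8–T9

A tree decomposition must satisfy three properties: every vertex lies in some bag; for every edge, both endpoints lie together in some bag; and for every vertex, the bags containing it form a connected subtree. Here bags containing vertex 2 are not connected in the tree, so the decomposition is invalid.

No — bags containing vertex 2 are not connected in the tree.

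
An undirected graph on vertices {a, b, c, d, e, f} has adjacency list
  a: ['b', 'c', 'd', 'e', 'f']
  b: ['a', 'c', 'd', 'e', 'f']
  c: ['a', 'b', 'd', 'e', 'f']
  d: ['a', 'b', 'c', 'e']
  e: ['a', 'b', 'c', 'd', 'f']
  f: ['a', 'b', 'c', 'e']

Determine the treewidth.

4

A width-4 tree decomposition is:
Bags: B1 = {a, b, c, d, e}  B2 = {a, b, c, e, f}
Tree: B1–B2
Every bag has size at most 5, so the width is 5 − 1 = 4 and tw(G) ≤ 4. Conversely, {a, b, c, d, e} is a clique of size 5, and the vertices of any clique must share a bag in every tree decomposition; so some bag has ≥ 5 vertices and tw(G) ≥ 4. Therefore the treewidth is 4.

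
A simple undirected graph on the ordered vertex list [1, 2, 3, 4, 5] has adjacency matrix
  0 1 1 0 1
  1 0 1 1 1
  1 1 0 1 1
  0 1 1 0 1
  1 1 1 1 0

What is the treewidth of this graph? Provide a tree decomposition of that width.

Each bag holds 4 vertices, so the decomposition has width 3, which upper-bounds the treewidth. On the other hand G contains the 4-clique {1, 2, 3, 5}. A clique must lie in a single bag of any decomposition, so no decomposition can have width below 3. Therefore the treewidth is 3.

Treewidth 3.
One optimal decomposition is:
Bags: B1 = {1, 2, 3, 5}  B2 = {2, 3, 4, 5}
Tree: B1–B2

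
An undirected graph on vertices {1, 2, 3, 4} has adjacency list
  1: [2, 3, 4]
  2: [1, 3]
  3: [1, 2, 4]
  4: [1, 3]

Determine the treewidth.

2

A width-2 tree decomposition is:
Bags: B1 = {1, 3, 4}  B2 = {1, 2, 3}
Tree: B1–B2
The largest bag has 3 vertices, giving width 2; this decomposition certifies tw(G) ≤ 2. On the other hand G contains the 3-clique {1, 2, 3}. A clique must lie in a single bag of any decomposition, so no decomposition can have width below 2. Hence tw(G) = 2 exactly.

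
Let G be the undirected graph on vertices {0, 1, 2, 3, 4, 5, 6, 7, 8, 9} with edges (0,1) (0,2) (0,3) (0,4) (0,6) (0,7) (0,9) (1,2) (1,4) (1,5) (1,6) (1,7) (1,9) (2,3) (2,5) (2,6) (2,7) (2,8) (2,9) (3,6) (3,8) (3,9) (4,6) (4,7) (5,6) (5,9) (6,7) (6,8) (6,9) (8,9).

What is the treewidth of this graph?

4

A width-4 tree decomposition is:
Bags: B1 = {0, 1, 2, 6, 9}  B2 = {0, 2, 3, 6, 9}  B3 = {2, 3, 6, 8, 9}  B4 = {1, 2, 5, 6, 9}  B5 = {0, 1, 2, 6, 7}  B6 = {0, 1, 4, 6, 7}
Tree: B1–B2, B2–B3, B1–B4, B1–B5, B5–B6
The largest bag has 5 vertices, giving width 4; this decomposition certifies tw(G) ≤ 4. For the lower bound, the 5 vertices {0, 1, 2, 6, 9} are pairwise adjacent, and any tree decomposition puts a clique entirely inside one bag — forcing width ≥ 4. Hence tw(G) = 4 exactly.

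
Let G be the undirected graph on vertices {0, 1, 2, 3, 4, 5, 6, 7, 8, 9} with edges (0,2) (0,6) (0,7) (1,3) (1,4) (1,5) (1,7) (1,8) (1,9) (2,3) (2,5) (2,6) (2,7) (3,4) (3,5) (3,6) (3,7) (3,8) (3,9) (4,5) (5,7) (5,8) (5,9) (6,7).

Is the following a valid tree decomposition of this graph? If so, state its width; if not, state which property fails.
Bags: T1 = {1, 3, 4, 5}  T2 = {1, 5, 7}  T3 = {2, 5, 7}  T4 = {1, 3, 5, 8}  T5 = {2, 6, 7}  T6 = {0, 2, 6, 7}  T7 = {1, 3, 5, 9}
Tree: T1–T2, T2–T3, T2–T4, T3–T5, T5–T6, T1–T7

No — edge (3,7) lies in no bag.

A tree decomposition must satisfy three properties: every vertex lies in some bag; for every edge, both endpoints lie together in some bag; and for every vertex, the bags containing it form a connected subtree. Here edge (3,7) lies in no bag, so the decomposition is invalid.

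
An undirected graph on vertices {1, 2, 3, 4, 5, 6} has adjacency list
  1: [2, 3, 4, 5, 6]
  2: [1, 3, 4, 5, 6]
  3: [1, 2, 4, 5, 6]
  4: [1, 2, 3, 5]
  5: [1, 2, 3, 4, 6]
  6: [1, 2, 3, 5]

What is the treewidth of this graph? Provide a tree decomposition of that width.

Treewidth 4.
One optimal decomposition is:
Bags: B1 = {1, 2, 3, 5, 6}  B2 = {1, 2, 3, 4, 5}
Tree: B1–B2

Each bag holds 5 vertices, so the decomposition has width 4, which upper-bounds the treewidth. For the lower bound, the 5 vertices {1, 2, 3, 4, 5} are pairwise adjacent, and any tree decomposition puts a clique entirely inside one bag — forcing width ≥ 4. The upper and lower bounds meet at 4, so that is the treewidth.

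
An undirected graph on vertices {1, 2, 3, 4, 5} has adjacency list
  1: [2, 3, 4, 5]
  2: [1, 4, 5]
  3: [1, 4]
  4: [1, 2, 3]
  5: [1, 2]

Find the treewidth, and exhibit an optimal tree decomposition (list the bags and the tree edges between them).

Each bag holds 3 vertices, so the decomposition has width 2, which upper-bounds the treewidth. On the other hand G contains the 3-clique {1, 2, 4}. A clique must lie in a single bag of any decomposition, so no decomposition can have width below 2. The upper and lower bounds meet at 2, so that is the treewidth.

Treewidth 2.
One such decomposition:
Bags: B1 = {1, 2, 4}  B2 = {1, 3, 4}  B3 = {1, 2, 5}
Tree: B1–B2, B1–B3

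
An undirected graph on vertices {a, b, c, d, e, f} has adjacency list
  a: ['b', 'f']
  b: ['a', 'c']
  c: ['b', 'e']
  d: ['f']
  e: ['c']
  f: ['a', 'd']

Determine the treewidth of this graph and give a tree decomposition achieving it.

Treewidth 1.
One optimal decomposition is:
Bags: B1 = {c, e}  B2 = {b, c}  B3 = {a, b}  B4 = {a, f}  B5 = {d, f}
Tree: B1–B2, B2–B3, B3–B4, B4–B5

Each bag holds 2 vertices, so the decomposition has width 1, which upper-bounds the treewidth. Any graph with an edge has treewidth ≥ 1, and G has the edge e–c. The upper and lower bounds meet at 1, so that is the treewidth.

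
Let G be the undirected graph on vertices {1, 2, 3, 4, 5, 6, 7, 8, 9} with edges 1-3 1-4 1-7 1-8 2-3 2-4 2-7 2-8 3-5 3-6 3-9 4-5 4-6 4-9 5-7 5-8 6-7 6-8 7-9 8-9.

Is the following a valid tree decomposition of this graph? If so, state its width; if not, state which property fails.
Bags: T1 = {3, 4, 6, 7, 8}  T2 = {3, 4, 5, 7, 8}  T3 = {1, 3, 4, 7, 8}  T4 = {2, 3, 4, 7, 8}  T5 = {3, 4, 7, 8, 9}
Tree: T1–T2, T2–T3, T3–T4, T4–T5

Vertex coverage: the bags together contain {1, 2, 3, 4, 5, 6, 7, 8, 9}, the full vertex set. Edge coverage: each edge of G has both endpoints in at least one bag. Running intersection: for every vertex, the bags containing it form a connected subtree. All three properties hold, so this is a valid tree decomposition of width max|bag| − 1 = 4, and hence tw(G) ≤ 4.

Yes; width 4.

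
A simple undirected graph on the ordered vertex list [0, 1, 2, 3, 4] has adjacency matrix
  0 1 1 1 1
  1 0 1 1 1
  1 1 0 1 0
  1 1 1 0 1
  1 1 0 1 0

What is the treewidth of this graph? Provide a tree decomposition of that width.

Treewidth 3.
One optimal decomposition is:
Bags: B1 = {0, 1, 3, 4}  B2 = {0, 1, 2, 3}
Tree: B1–B2

Each bag holds 4 vertices, so the decomposition has width 3, which upper-bounds the treewidth. On the other hand G contains the 4-clique {0, 1, 2, 3}. A clique must lie in a single bag of any decomposition, so no decomposition can have width below 3. Hence tw(G) = 3 exactly.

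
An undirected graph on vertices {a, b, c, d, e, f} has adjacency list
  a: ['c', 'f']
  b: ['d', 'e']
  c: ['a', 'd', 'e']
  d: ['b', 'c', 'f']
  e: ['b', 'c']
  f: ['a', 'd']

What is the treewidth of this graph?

2

A width-2 tree decomposition is:
Bags: B1 = {b, d, e}  B2 = {c, d, e}  B3 = {c, d, f}  B4 = {a, c, f}
Tree: B1–B2, B2–B3, B3–B4
Each bag holds 3 vertices, so the decomposition has width 2, which upper-bounds the treewidth. The edges b–e–c–d–b form a cycle, so G is not a tree and its treewidth is at least 2. Hence tw(G) = 2 exactly.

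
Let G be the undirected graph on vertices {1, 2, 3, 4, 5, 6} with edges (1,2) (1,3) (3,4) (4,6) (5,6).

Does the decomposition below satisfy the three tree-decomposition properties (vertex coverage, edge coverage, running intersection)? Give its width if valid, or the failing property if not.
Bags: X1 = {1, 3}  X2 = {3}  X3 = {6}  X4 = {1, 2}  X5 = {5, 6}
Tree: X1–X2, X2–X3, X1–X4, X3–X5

No — vertex 4 appears in no bag.

A tree decomposition must satisfy three properties: every vertex lies in some bag; for every edge, both endpoints lie together in some bag; and for every vertex, the bags containing it form a connected subtree. Here vertex 4 appears in no bag, so the decomposition is invalid.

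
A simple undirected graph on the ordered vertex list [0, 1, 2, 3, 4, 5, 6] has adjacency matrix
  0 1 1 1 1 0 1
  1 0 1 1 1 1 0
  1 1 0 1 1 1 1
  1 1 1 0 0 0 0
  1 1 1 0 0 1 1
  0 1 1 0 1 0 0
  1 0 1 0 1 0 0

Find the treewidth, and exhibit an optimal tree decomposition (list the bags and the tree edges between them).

Treewidth 3.
Bags: B1 = {0, 2, 4, 6}  B2 = {0, 1, 2, 4}  B3 = {1, 2, 4, 5}  B4 = {0, 1, 2, 3}
Tree: B1–B2, B2–B3, B2–B4

Every bag has size at most 4, so the width is 4 − 1 = 3 and tw(G) ≤ 3. On the other hand G contains the 4-clique {0, 1, 2, 3}. A clique must lie in a single bag of any decomposition, so no decomposition can have width below 3. Combining the bounds, tw(G) = 3.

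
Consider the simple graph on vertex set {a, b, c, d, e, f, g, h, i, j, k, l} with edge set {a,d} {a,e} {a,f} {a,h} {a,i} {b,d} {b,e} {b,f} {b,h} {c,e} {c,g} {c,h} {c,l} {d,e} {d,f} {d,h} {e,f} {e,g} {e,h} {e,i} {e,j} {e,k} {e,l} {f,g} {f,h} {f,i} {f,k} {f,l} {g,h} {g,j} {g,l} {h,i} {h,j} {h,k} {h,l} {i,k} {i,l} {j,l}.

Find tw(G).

4

A width-4 tree decomposition is:
Bags: B1 = {a, e, f, h, i}  B2 = {e, f, h, i, l}  B3 = {e, f, g, h, l}  B4 = {c, e, g, h, l}  B5 = {e, f, h, i, k}  B6 = {e, g, h, j, l}  B7 = {a, d, e, f, h}  B8 = {b, d, e, f, h}
Tree: B1–B2, B2–B3, B3–B4, B2–B5, B4–B6, B1–B7, B7–B8
Each bag holds 5 vertices, so the decomposition has width 4, which upper-bounds the treewidth. For the lower bound, the 5 vertices {e, g, h, j, l} are pairwise adjacent, and any tree decomposition puts a clique entirely inside one bag — forcing width ≥ 4. Combining the bounds, tw(G) = 4.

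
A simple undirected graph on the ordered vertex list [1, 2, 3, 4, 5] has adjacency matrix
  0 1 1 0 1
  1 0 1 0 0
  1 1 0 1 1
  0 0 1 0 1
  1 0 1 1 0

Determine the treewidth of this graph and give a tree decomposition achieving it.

Treewidth 2.
One optimal decomposition is:
Bags: B1 = {1, 3, 5}  B2 = {1, 2, 3}  B3 = {3, 4, 5}
Tree: B1–B2, B1–B3

The largest bag has 3 vertices, giving width 2; this decomposition certifies tw(G) ≤ 2. For the lower bound, the 3 vertices {1, 2, 3} are pairwise adjacent, and any tree decomposition puts a clique entirely inside one bag — forcing width ≥ 2. Hence tw(G) = 2 exactly.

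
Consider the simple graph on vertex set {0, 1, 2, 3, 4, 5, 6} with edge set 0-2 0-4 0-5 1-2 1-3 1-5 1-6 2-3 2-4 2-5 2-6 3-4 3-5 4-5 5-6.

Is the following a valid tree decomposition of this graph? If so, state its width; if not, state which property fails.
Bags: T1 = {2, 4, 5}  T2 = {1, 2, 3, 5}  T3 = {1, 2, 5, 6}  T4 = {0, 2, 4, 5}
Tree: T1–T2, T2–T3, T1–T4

A tree decomposition must satisfy three properties: every vertex lies in some bag; for every edge, both endpoints lie together in some bag; and for every vertex, the bags containing it form a connected subtree. Here edge (3,4) lies in no bag, so the decomposition is invalid.

No — edge (3,4) lies in no bag.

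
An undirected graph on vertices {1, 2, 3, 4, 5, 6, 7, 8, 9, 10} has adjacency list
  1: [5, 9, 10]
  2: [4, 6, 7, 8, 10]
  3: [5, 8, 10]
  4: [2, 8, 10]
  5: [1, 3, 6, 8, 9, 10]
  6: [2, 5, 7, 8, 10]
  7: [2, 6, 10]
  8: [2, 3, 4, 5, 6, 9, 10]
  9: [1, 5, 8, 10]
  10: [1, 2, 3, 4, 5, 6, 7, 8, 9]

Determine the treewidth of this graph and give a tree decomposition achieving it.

The largest bag has 4 vertices, giving width 3; this decomposition certifies tw(G) ≤ 3. Conversely, {2, 4, 8, 10} is a clique of size 4, and the vertices of any clique must share a bag in every tree decomposition; so some bag has ≥ 4 vertices and tw(G) ≥ 3. The upper and lower bounds meet at 3, so that is the treewidth.

Treewidth 3.
One optimal decomposition is:
Bags: B1 = {5, 8, 9, 10}  B2 = {5, 6, 8, 10}  B3 = {1, 5, 9, 10}  B4 = {2, 6, 8, 10}  B5 = {2, 6, 7, 10}  B6 = {3, 5, 8, 10}  B7 = {2, 4, 8, 10}
Tree: B1–B2, B1–B3, B2–B4, B4–B5, B2–B6, B4–B7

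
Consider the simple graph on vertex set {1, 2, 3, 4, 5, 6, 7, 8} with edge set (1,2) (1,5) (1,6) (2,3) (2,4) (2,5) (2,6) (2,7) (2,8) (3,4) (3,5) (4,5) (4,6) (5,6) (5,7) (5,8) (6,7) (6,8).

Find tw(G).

A width-3 tree decomposition is:
Bags: B1 = {2, 5, 6, 7}  B2 = {1, 2, 5, 6}  B3 = {2, 4, 5, 6}  B4 = {2, 3, 4, 5}  B5 = {2, 5, 6, 8}
Tree: B1–B2, B2–B3, B3–B4, B1–B5
The largest bag has 4 vertices, giving width 3; this decomposition certifies tw(G) ≤ 3. Conversely, {2, 3, 4, 5} is a clique of size 4, and the vertices of any clique must share a bag in every tree decomposition; so some bag has ≥ 4 vertices and tw(G) ≥ 3. Therefore the treewidth is 3.

3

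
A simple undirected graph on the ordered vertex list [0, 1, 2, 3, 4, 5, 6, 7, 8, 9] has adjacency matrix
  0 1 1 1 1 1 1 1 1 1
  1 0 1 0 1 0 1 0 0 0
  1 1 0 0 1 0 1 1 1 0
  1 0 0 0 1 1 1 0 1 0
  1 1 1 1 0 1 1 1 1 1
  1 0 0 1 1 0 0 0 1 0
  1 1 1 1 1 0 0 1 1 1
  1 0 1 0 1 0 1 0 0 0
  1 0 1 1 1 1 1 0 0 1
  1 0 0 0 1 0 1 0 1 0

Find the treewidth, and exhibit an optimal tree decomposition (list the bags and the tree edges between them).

The largest bag has 5 vertices, giving width 4; this decomposition certifies tw(G) ≤ 4. Conversely, {0, 3, 4, 5, 8} is a clique of size 5, and the vertices of any clique must share a bag in every tree decomposition; so some bag has ≥ 5 vertices and tw(G) ≥ 4. Hence tw(G) = 4 exactly.

Treewidth 4.
One optimal decomposition is:
Bags: B1 = {0, 2, 4, 6, 8}  B2 = {0, 2, 4, 6, 7}  B3 = {0, 4, 6, 8, 9}  B4 = {0, 1, 2, 4, 6}  B5 = {0, 3, 4, 6, 8}  B6 = {0, 3, 4, 5, 8}
Tree: B1–B2, B1–B3, B1–B4, B3–B5, B5–B6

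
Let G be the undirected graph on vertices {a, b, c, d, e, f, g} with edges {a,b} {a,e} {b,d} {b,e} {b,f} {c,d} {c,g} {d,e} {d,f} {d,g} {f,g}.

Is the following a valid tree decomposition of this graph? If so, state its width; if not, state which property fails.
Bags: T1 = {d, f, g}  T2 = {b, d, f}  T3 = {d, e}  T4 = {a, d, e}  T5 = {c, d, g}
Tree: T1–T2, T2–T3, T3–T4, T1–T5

A tree decomposition must satisfy three properties: every vertex lies in some bag; for every edge, both endpoints lie together in some bag; and for every vertex, the bags containing it form a connected subtree. Here edge (b,e) lies in no bag, so the decomposition is invalid.

No — edge (b,e) lies in no bag.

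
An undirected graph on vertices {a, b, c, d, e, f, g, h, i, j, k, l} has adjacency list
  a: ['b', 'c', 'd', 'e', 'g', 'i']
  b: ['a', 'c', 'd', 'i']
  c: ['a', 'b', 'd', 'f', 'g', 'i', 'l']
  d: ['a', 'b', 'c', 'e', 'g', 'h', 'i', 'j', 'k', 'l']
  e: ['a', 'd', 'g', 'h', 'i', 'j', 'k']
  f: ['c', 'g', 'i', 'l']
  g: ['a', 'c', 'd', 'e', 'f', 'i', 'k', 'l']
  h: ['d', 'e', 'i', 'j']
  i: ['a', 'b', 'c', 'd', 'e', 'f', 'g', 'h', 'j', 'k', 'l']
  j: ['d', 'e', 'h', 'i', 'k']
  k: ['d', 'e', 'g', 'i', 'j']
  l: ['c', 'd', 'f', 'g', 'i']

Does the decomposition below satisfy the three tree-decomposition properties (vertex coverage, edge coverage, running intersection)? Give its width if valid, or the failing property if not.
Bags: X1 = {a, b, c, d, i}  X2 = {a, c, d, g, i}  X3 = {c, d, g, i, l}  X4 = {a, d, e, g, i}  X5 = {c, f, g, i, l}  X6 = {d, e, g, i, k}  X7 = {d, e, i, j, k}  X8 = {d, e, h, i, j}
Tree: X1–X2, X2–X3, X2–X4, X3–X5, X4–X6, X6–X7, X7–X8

Yes; width 4.

Vertex coverage: the bags together contain {a, b, c, d, e, f, g, h, i, j, k, l}, the full vertex set. Edge coverage: each edge of G has both endpoints in at least one bag. Running intersection: for every vertex, the bags containing it form a connected subtree. All three properties hold, so this is a valid tree decomposition of width max|bag| − 1 = 4, and hence tw(G) ≤ 4.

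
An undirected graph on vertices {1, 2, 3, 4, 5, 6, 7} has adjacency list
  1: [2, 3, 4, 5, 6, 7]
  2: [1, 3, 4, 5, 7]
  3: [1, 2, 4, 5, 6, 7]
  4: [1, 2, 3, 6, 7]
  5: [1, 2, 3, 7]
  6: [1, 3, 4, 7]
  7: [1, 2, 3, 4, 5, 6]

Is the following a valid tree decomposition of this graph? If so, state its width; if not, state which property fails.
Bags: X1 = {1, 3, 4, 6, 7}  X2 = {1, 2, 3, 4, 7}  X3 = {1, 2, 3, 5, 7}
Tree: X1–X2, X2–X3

Every vertex of G appears in some bag (union = {1, 2, 3, 4, 5, 6, 7}); every edge is covered by a bag; and for each vertex v the set of bags containing v is connected in the bag tree. The decomposition is therefore valid. The largest bag has 5 vertices, so the width is 4.

Yes; width 4.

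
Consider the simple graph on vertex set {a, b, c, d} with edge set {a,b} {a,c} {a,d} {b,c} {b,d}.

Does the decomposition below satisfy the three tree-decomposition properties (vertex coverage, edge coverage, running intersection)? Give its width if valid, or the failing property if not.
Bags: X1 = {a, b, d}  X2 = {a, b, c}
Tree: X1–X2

Checking the three conditions: (i) the bags cover all of {a, b, c, d}; (ii) for each edge, some bag contains both endpoints; (iii) the bags containing any fixed vertex form a subtree. All hold, so the decomposition is valid with width 3 − 1 = 2.

Yes; width 2.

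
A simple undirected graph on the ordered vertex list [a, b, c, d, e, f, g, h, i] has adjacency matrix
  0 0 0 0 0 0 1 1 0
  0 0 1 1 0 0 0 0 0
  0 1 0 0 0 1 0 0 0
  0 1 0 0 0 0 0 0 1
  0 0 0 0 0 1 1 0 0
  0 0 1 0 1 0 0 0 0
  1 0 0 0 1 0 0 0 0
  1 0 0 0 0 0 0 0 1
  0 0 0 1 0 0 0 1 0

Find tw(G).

2

A width-2 tree decomposition is:
Bags: B1 = {d, h, i}  B2 = {a, d, h}  B3 = {a, d, g}  B4 = {d, e, g}  B5 = {d, e, f}  B6 = {c, d, f}  B7 = {b, c, d}
Tree: B1–B2, B2–B3, B3–B4, B4–B5, B5–B6, B6–B7
The largest bag has 3 vertices, giving width 2; this decomposition certifies tw(G) ≤ 2. The edges d–i–h–a–g–e–f–c–b–d form a cycle, so G is not a tree and its treewidth is at least 2. Combining the bounds, tw(G) = 2.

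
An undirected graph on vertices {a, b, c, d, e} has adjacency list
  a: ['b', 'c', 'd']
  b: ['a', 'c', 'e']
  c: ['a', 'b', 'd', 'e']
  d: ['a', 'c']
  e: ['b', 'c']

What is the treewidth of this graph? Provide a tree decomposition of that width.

Treewidth 2.
One such decomposition:
Bags: B1 = {a, b, c}  B2 = {a, c, d}  B3 = {b, c, e}
Tree: B1–B2, B1–B3

The largest bag has 3 vertices, giving width 2; this decomposition certifies tw(G) ≤ 2. On the other hand G contains the 3-clique {b, c, e}. A clique must lie in a single bag of any decomposition, so no decomposition can have width below 2. Hence tw(G) = 2 exactly.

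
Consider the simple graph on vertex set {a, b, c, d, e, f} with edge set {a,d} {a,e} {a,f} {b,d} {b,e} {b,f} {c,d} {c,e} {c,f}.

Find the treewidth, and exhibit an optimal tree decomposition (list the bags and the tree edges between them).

Every bag has size at most 4, so the width is 4 − 1 = 3 and tw(G) ≤ 3. For the lower bound: the 4 vertex sets {c,e}, {b,f}, {d}, {a} are disjoint, each induces a connected subgraph, and every pair is joined by at least one edge of G. Contracting each set to a single vertex therefore yields K_{4} as a minor, and since treewidth is minor-monotone, tw(G) ≥ tw(K_{4}) = 3. Therefore the treewidth is 3.

Treewidth 3.
One such decomposition:
Bags: B1 = {c, d, e, f}  B2 = {b, d, e, f}  B3 = {a, d, e, f}
Tree: B1–B2, B2–B3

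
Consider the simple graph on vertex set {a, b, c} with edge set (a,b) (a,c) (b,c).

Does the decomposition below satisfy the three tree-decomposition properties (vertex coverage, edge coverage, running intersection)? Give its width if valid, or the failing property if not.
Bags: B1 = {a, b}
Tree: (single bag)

A tree decomposition must satisfy three properties: every vertex lies in some bag; for every edge, both endpoints lie together in some bag; and for every vertex, the bags containing it form a connected subtree. Here vertex c appears in no bag, so the decomposition is invalid.

No — vertex c appears in no bag.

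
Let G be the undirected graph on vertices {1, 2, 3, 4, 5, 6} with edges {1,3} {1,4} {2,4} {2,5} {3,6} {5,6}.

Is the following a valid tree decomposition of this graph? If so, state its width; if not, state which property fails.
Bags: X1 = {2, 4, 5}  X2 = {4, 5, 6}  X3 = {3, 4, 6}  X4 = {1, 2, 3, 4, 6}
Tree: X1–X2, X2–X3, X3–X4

A tree decomposition must satisfy three properties: every vertex lies in some bag; for every edge, both endpoints lie together in some bag; and for every vertex, the bags containing it form a connected subtree. Here bags containing vertex 2 are not connected in the tree, so the decomposition is invalid.

No — bags containing vertex 2 are not connected in the tree.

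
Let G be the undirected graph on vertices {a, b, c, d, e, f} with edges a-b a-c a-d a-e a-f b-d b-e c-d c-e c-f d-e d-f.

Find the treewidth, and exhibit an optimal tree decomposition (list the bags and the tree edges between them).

Treewidth 3.
One such decomposition:
Bags: B1 = {a, c, d, f}  B2 = {a, c, d, e}  B3 = {a, b, d, e}
Tree: B1–B2, B2–B3

The largest bag has 4 vertices, giving width 3; this decomposition certifies tw(G) ≤ 3. Conversely, {a, c, d, e} is a clique of size 4, and the vertices of any clique must share a bag in every tree decomposition; so some bag has ≥ 4 vertices and tw(G) ≥ 3. Hence tw(G) = 3 exactly.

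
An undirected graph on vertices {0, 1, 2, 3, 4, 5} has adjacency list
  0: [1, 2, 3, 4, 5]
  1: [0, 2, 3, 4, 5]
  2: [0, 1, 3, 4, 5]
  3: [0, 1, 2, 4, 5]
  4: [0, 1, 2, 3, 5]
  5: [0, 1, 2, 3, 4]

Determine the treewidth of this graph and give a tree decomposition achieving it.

Treewidth 5.
One such decomposition:
Bags: B1 = {0, 1, 2, 3, 4, 5}
Tree: (single bag)

A single bag containing all 6 vertices is trivially a valid decomposition of width 5. Conversely, {0, 1, 2, 3, 4, 5} is a clique of size 6, and the vertices of any clique must share a bag in every tree decomposition; so some bag has ≥ 6 vertices and tw(G) ≥ 5. Combining the bounds, tw(G) = 5.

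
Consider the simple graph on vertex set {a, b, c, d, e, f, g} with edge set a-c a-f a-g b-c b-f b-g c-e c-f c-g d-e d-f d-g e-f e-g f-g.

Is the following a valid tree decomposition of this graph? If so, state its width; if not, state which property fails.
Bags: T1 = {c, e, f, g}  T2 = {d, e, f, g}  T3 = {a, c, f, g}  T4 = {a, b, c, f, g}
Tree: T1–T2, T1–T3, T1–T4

No — bags containing vertex a are not connected in the tree.

A tree decomposition must satisfy three properties: every vertex lies in some bag; for every edge, both endpoints lie together in some bag; and for every vertex, the bags containing it form a connected subtree. Here bags containing vertex a are not connected in the tree, so the decomposition is invalid.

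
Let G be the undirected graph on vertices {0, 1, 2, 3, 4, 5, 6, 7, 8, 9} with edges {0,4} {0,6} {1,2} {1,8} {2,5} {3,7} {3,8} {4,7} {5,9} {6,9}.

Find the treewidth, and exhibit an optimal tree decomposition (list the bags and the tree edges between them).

Treewidth 2.
Bags: B1 = {3, 7, 8}  B2 = {1, 7, 8}  B3 = {1, 2, 7}  B4 = {2, 5, 7}  B5 = {5, 7, 9}  B6 = {6, 7, 9}  B7 = {0, 6, 7}  B8 = {0, 4, 7}
Tree: B1–B2, B2–B3, B3–B4, B4–B5, B5–B6, B6–B7, B7–B8

Every bag has size at most 3, so the width is 3 − 1 = 2 and tw(G) ≤ 2. Since 7–3–8–1–2–5–9–6–0–4–7 is a cycle in G, G is not acyclic. Forests are exactly the graphs of treewidth ≤ 1, so tw(G) ≥ 2. Therefore the treewidth is 2.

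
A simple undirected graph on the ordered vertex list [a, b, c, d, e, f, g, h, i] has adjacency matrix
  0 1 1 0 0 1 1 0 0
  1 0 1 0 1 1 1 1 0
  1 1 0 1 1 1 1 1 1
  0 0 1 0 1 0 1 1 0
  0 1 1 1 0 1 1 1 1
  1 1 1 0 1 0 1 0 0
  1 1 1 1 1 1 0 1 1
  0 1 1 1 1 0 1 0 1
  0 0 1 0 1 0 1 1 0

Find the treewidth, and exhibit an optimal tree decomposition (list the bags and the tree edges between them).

Every bag has size at most 5, so the width is 5 − 1 = 4 and tw(G) ≤ 4. On the other hand G contains the 5-clique {c, d, e, g, h}. A clique must lie in a single bag of any decomposition, so no decomposition can have width below 4. Hence tw(G) = 4 exactly.

Treewidth 4.
One optimal decomposition is:
Bags: B1 = {b, c, e, g, h}  B2 = {c, d, e, g, h}  B3 = {b, c, e, f, g}  B4 = {a, b, c, f, g}  B5 = {c, e, g, h, i}
Tree: B1–B2, B1–B3, B3–B4, B1–B5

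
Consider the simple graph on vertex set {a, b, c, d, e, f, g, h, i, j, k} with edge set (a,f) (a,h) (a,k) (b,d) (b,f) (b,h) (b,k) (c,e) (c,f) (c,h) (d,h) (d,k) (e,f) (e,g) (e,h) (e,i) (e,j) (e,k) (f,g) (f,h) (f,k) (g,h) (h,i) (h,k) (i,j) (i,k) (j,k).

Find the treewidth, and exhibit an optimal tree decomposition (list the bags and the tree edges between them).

Every bag has size at most 4, so the width is 4 − 1 = 3 and tw(G) ≤ 3. Conversely, {e, i, j, k} is a clique of size 4, and the vertices of any clique must share a bag in every tree decomposition; so some bag has ≥ 4 vertices and tw(G) ≥ 3. Hence tw(G) = 3 exactly.

Treewidth 3.
One such decomposition:
Bags: B1 = {a, f, h, k}  B2 = {e, f, h, k}  B3 = {b, f, h, k}  B4 = {b, d, h, k}  B5 = {e, f, g, h}  B6 = {e, h, i, k}  B7 = {c, e, f, h}  B8 = {e, i, j, k}
Tree: B1–B2, B2–B3, B3–B4, B2–B5, B2–B6, B5–B7, B6–B8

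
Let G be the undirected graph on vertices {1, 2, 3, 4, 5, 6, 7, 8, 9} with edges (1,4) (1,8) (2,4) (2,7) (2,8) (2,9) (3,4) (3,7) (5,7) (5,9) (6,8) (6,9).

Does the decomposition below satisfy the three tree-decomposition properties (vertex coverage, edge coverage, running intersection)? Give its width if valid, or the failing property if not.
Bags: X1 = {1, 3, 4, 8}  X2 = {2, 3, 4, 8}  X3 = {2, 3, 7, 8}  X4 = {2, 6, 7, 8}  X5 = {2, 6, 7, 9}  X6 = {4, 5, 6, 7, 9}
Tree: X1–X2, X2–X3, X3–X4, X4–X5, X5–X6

A tree decomposition must satisfy three properties: every vertex lies in some bag; for every edge, both endpoints lie together in some bag; and for every vertex, the bags containing it form a connected subtree. Here bags containing vertex 4 are not connected in the tree, so the decomposition is invalid.

No — bags containing vertex 4 are not connected in the tree.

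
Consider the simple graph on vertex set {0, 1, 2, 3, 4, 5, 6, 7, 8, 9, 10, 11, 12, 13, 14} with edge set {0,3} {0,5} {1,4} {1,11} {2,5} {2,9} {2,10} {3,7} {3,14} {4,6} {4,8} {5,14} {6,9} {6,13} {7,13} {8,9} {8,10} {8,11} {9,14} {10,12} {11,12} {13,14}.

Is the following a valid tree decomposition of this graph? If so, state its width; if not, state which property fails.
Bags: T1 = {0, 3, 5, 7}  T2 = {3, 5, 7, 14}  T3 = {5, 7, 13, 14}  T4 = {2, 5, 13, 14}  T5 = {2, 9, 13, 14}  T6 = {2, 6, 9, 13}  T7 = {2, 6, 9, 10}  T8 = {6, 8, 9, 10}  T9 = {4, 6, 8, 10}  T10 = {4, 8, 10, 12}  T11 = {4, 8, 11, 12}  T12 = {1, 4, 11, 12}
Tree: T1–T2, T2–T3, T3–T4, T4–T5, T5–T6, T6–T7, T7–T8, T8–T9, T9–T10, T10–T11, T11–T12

Yes; width 3.

Every vertex of G appears in some bag (union = {0, 1, 2, 3, 4, 5, 6, 7, 8, 9, 10, 11, 12, 13, 14}); every edge is covered by a bag; and for each vertex v the set of bags containing v is connected in the bag tree. The decomposition is therefore valid. The largest bag has 4 vertices, so the width is 3.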